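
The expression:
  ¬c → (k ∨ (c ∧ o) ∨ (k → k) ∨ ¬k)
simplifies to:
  True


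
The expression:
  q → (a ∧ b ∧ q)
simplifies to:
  (a ∧ b) ∨ ¬q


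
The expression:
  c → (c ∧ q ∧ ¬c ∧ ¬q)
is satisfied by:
  {c: False}


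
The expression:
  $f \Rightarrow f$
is always true.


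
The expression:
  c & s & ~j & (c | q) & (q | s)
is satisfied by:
  {c: True, s: True, j: False}


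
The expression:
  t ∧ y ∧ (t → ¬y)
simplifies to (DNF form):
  False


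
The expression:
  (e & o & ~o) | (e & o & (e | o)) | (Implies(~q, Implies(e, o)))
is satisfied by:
  {q: True, o: True, e: False}
  {q: True, o: False, e: False}
  {o: True, q: False, e: False}
  {q: False, o: False, e: False}
  {q: True, e: True, o: True}
  {q: True, e: True, o: False}
  {e: True, o: True, q: False}


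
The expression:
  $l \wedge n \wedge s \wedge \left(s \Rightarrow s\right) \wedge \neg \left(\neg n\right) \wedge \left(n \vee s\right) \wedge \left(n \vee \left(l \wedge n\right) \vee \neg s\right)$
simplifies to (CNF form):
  $l \wedge n \wedge s$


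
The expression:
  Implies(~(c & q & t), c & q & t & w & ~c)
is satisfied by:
  {t: True, c: True, q: True}


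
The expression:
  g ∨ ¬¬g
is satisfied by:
  {g: True}


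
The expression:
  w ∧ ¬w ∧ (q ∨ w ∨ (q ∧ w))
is never true.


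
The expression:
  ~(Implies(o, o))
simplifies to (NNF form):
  False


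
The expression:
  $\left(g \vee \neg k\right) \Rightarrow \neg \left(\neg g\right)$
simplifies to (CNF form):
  $g \vee k$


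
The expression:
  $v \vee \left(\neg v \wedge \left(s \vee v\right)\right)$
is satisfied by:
  {v: True, s: True}
  {v: True, s: False}
  {s: True, v: False}


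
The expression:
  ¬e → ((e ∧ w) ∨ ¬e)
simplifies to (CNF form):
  True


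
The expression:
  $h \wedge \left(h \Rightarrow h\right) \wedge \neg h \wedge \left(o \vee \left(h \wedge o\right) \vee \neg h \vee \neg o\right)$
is never true.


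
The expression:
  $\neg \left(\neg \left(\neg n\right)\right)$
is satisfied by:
  {n: False}


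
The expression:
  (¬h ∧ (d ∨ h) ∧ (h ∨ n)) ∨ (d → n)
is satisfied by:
  {n: True, d: False}
  {d: False, n: False}
  {d: True, n: True}


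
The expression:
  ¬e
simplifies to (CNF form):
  ¬e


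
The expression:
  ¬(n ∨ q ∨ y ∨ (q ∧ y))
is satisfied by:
  {n: False, q: False, y: False}


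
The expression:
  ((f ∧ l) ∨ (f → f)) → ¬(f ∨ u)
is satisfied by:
  {u: False, f: False}


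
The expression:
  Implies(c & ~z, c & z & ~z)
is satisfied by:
  {z: True, c: False}
  {c: False, z: False}
  {c: True, z: True}


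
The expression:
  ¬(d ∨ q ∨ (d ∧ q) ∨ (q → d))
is never true.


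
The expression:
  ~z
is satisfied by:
  {z: False}


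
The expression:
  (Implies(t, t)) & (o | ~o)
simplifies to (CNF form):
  True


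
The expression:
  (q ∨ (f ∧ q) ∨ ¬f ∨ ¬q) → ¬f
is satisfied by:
  {f: False}


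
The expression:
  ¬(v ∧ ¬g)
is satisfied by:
  {g: True, v: False}
  {v: False, g: False}
  {v: True, g: True}


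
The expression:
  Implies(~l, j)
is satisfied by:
  {l: True, j: True}
  {l: True, j: False}
  {j: True, l: False}


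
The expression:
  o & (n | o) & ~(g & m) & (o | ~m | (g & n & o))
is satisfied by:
  {o: True, g: False, m: False}
  {m: True, o: True, g: False}
  {g: True, o: True, m: False}


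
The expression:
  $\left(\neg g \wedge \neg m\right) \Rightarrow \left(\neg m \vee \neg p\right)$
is always true.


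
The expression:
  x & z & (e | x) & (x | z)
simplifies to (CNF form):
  x & z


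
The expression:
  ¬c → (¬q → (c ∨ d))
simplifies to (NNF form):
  c ∨ d ∨ q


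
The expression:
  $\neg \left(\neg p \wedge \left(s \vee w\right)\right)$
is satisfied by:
  {p: True, w: False, s: False}
  {p: True, s: True, w: False}
  {p: True, w: True, s: False}
  {p: True, s: True, w: True}
  {s: False, w: False, p: False}


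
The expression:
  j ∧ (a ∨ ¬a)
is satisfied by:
  {j: True}


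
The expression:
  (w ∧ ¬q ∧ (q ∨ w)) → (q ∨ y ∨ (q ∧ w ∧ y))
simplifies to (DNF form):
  q ∨ y ∨ ¬w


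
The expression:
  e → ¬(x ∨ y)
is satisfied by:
  {x: False, e: False, y: False}
  {y: True, x: False, e: False}
  {x: True, y: False, e: False}
  {y: True, x: True, e: False}
  {e: True, y: False, x: False}


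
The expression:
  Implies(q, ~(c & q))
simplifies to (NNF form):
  ~c | ~q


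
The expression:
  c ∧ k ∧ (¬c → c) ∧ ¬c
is never true.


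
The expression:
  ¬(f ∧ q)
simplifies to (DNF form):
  ¬f ∨ ¬q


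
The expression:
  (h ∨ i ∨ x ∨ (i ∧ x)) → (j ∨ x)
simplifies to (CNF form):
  (j ∨ x ∨ ¬h) ∧ (j ∨ x ∨ ¬i)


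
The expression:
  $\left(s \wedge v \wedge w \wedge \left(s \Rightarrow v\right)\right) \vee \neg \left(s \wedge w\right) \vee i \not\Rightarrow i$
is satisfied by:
  {v: True, s: False, w: False}
  {s: False, w: False, v: False}
  {w: True, v: True, s: False}
  {w: True, s: False, v: False}
  {v: True, s: True, w: False}
  {s: True, v: False, w: False}
  {w: True, s: True, v: True}


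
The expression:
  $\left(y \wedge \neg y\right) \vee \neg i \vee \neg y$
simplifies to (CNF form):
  $\neg i \vee \neg y$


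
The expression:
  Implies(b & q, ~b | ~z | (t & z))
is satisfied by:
  {t: True, q: False, b: False, z: False}
  {z: False, q: False, t: False, b: False}
  {z: True, t: True, q: False, b: False}
  {z: True, q: False, t: False, b: False}
  {b: True, t: True, z: False, q: False}
  {b: True, z: False, q: False, t: False}
  {b: True, z: True, t: True, q: False}
  {b: True, z: True, q: False, t: False}
  {t: True, q: True, b: False, z: False}
  {q: True, b: False, t: False, z: False}
  {z: True, q: True, t: True, b: False}
  {z: True, q: True, b: False, t: False}
  {t: True, q: True, b: True, z: False}
  {q: True, b: True, z: False, t: False}
  {z: True, q: True, b: True, t: True}


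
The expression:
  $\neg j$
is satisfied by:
  {j: False}


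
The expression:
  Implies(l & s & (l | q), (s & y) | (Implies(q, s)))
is always true.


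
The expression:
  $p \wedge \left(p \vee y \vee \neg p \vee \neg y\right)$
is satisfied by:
  {p: True}


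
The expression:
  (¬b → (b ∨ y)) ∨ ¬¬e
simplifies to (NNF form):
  b ∨ e ∨ y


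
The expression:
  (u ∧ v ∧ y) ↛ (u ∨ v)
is never true.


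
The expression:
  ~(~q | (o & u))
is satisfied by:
  {q: True, u: False, o: False}
  {q: True, o: True, u: False}
  {q: True, u: True, o: False}


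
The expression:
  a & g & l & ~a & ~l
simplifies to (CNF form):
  False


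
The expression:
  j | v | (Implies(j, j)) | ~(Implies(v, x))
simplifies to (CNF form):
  True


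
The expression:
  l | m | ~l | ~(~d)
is always true.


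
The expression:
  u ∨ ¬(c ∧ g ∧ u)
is always true.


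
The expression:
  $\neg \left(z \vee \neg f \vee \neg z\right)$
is never true.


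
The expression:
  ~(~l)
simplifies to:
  l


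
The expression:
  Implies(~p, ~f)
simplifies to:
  p | ~f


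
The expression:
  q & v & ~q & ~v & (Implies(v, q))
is never true.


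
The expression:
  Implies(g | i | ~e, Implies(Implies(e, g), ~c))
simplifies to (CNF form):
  (e | ~c) & (~c | ~g)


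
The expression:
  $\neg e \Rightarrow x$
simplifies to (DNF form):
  $e \vee x$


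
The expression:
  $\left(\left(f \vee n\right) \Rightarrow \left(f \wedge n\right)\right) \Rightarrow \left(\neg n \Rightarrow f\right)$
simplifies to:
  $f \vee n$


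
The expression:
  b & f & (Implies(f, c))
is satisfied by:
  {c: True, b: True, f: True}


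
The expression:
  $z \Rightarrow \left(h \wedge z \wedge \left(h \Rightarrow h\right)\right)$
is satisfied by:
  {h: True, z: False}
  {z: False, h: False}
  {z: True, h: True}


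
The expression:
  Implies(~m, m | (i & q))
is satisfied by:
  {q: True, m: True, i: True}
  {q: True, m: True, i: False}
  {m: True, i: True, q: False}
  {m: True, i: False, q: False}
  {q: True, i: True, m: False}


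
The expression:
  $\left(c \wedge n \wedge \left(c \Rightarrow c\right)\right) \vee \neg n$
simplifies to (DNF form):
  $c \vee \neg n$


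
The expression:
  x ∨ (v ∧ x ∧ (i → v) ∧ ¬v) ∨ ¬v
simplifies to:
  x ∨ ¬v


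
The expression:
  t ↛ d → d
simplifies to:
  d ∨ ¬t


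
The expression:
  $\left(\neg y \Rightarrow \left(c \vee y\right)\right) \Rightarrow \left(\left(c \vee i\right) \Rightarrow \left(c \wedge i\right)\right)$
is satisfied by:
  {c: False, y: False, i: False}
  {i: True, c: False, y: False}
  {y: True, c: False, i: False}
  {i: True, c: True, y: False}
  {i: True, y: True, c: True}


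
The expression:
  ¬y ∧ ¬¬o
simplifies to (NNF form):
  o ∧ ¬y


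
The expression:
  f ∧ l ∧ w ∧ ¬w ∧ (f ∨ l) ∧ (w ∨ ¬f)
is never true.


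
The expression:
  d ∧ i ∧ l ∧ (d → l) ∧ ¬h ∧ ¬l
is never true.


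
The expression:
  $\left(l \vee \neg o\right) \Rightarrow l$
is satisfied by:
  {o: True, l: True}
  {o: True, l: False}
  {l: True, o: False}


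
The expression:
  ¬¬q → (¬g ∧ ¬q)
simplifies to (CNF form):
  ¬q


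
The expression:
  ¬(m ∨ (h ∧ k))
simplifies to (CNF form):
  ¬m ∧ (¬h ∨ ¬k)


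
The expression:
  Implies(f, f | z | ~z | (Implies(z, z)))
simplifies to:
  True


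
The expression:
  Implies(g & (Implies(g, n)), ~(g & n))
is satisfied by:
  {g: False, n: False}
  {n: True, g: False}
  {g: True, n: False}


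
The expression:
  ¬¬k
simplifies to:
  k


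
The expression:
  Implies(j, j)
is always true.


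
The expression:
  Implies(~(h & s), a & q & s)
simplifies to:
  s & (a | h) & (h | q)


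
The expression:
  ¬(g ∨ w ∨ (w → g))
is never true.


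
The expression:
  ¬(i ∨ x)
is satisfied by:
  {x: False, i: False}


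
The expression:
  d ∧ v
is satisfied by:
  {d: True, v: True}


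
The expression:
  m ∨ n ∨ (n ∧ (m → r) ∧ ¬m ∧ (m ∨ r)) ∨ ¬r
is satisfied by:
  {n: True, m: True, r: False}
  {n: True, m: False, r: False}
  {m: True, n: False, r: False}
  {n: False, m: False, r: False}
  {r: True, n: True, m: True}
  {r: True, n: True, m: False}
  {r: True, m: True, n: False}


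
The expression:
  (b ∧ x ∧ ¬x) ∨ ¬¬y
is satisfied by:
  {y: True}


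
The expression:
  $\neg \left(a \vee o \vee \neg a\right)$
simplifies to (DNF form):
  $\text{False}$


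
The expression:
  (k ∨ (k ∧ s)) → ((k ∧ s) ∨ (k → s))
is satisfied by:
  {s: True, k: False}
  {k: False, s: False}
  {k: True, s: True}


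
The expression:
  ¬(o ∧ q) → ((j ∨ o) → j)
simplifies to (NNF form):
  j ∨ q ∨ ¬o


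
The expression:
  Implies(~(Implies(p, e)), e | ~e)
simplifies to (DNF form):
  True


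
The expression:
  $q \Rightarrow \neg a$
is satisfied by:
  {q: False, a: False}
  {a: True, q: False}
  {q: True, a: False}


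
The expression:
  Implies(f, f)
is always true.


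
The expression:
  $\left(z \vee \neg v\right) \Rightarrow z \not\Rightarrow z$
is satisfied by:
  {v: True, z: False}


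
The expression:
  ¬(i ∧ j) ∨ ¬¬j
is always true.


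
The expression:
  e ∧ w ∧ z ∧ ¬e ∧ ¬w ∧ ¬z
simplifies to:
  False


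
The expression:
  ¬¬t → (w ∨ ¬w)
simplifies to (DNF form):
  True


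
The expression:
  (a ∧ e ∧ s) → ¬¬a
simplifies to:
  True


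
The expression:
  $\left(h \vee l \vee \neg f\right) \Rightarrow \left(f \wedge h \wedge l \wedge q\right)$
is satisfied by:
  {q: True, f: True, l: False, h: False}
  {f: True, h: False, q: False, l: False}
  {l: True, h: True, q: True, f: True}


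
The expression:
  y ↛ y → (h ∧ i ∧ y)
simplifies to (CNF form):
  True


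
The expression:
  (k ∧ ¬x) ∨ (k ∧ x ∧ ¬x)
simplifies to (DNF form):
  k ∧ ¬x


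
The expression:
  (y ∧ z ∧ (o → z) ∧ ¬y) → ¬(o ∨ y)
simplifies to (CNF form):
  True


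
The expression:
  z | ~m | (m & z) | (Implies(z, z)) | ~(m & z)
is always true.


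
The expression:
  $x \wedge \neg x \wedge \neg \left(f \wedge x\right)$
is never true.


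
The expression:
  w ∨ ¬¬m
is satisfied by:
  {m: True, w: True}
  {m: True, w: False}
  {w: True, m: False}


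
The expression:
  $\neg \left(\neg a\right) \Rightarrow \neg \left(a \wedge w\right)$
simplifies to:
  $\neg a \vee \neg w$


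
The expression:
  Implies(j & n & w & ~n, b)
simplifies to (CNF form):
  True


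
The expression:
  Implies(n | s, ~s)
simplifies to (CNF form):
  ~s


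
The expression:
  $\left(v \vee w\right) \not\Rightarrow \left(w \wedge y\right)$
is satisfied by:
  {v: True, y: False, w: False}
  {w: True, y: False, v: True}
  {w: True, y: False, v: False}
  {v: True, y: True, w: False}


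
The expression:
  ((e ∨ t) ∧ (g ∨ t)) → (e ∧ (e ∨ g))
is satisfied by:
  {e: True, t: False}
  {t: False, e: False}
  {t: True, e: True}


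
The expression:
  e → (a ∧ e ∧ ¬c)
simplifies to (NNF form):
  (a ∧ ¬c) ∨ ¬e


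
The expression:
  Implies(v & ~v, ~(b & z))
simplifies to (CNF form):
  True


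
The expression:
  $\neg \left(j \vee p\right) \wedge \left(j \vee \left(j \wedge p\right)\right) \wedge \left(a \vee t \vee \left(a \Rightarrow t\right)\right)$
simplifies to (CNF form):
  $\text{False}$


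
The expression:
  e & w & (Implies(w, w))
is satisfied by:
  {e: True, w: True}


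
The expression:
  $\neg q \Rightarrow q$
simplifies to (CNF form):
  $q$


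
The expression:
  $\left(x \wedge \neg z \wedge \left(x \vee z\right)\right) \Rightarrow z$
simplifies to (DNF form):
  $z \vee \neg x$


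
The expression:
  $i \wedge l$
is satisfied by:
  {i: True, l: True}


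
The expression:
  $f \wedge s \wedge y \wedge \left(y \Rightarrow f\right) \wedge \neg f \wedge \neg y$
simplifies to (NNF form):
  $\text{False}$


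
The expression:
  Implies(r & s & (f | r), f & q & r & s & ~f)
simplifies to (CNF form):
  ~r | ~s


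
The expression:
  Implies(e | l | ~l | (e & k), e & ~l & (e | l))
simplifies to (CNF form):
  e & ~l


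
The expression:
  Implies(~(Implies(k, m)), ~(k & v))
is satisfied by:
  {m: True, k: False, v: False}
  {k: False, v: False, m: False}
  {v: True, m: True, k: False}
  {v: True, k: False, m: False}
  {m: True, k: True, v: False}
  {k: True, m: False, v: False}
  {v: True, k: True, m: True}


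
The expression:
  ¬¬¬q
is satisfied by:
  {q: False}


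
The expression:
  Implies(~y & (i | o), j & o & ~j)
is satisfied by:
  {y: True, o: False, i: False}
  {y: True, i: True, o: False}
  {y: True, o: True, i: False}
  {y: True, i: True, o: True}
  {i: False, o: False, y: False}


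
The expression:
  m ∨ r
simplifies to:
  m ∨ r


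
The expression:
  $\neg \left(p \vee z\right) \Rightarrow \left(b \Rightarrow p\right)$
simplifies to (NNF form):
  $p \vee z \vee \neg b$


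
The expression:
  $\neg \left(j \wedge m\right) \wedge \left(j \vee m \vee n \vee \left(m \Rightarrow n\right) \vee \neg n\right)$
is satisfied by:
  {m: False, j: False}
  {j: True, m: False}
  {m: True, j: False}


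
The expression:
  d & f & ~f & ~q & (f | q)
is never true.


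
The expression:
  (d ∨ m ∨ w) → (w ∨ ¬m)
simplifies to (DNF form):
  w ∨ ¬m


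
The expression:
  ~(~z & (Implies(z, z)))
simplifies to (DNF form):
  z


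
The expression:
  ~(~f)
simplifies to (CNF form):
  f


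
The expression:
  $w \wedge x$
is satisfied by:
  {w: True, x: True}


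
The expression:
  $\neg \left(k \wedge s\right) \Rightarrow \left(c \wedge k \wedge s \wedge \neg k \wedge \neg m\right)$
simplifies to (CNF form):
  $k \wedge s$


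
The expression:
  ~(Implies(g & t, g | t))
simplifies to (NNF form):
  False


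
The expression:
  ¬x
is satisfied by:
  {x: False}


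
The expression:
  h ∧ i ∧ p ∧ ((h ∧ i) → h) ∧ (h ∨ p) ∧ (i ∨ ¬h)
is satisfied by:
  {h: True, i: True, p: True}


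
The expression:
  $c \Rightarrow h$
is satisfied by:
  {h: True, c: False}
  {c: False, h: False}
  {c: True, h: True}


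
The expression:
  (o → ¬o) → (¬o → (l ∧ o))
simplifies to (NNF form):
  o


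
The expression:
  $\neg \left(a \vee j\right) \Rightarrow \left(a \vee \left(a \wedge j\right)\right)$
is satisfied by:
  {a: True, j: True}
  {a: True, j: False}
  {j: True, a: False}


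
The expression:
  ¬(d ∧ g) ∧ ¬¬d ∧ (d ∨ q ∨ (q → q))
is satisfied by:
  {d: True, g: False}


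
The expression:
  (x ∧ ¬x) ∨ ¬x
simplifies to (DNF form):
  ¬x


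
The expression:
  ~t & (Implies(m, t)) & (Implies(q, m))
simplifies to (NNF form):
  ~m & ~q & ~t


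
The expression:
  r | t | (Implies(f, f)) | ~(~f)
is always true.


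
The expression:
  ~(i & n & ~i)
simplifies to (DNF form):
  True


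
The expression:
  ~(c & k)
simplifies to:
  ~c | ~k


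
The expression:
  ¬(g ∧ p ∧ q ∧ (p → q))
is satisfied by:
  {p: False, q: False, g: False}
  {g: True, p: False, q: False}
  {q: True, p: False, g: False}
  {g: True, q: True, p: False}
  {p: True, g: False, q: False}
  {g: True, p: True, q: False}
  {q: True, p: True, g: False}


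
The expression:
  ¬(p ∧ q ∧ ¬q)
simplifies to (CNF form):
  True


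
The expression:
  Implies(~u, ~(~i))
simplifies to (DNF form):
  i | u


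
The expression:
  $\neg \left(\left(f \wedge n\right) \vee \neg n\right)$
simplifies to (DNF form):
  $n \wedge \neg f$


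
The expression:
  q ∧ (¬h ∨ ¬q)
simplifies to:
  q ∧ ¬h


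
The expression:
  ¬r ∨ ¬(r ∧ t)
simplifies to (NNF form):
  ¬r ∨ ¬t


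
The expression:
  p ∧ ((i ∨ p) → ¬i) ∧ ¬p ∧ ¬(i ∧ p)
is never true.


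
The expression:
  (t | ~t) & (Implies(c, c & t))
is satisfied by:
  {t: True, c: False}
  {c: False, t: False}
  {c: True, t: True}


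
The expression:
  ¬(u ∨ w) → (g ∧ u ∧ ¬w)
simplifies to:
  u ∨ w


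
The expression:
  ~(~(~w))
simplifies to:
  ~w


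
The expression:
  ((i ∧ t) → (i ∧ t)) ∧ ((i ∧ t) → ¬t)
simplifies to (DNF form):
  ¬i ∨ ¬t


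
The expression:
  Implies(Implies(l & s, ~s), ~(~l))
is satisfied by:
  {l: True}


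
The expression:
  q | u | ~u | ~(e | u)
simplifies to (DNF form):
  True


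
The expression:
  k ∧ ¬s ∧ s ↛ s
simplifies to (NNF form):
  False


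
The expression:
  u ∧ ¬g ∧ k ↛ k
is never true.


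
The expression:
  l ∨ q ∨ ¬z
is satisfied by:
  {q: True, l: True, z: False}
  {q: True, l: False, z: False}
  {l: True, q: False, z: False}
  {q: False, l: False, z: False}
  {z: True, q: True, l: True}
  {z: True, q: True, l: False}
  {z: True, l: True, q: False}


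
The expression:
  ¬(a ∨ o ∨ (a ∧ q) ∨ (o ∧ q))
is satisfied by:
  {o: False, a: False}


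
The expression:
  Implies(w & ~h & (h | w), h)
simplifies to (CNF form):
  h | ~w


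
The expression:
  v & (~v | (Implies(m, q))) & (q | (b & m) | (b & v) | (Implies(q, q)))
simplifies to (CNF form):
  v & (q | ~m)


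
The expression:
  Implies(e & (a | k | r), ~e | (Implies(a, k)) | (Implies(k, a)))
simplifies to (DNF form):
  True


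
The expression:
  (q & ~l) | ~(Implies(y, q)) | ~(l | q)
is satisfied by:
  {y: True, l: False, q: False}
  {y: False, l: False, q: False}
  {q: True, y: True, l: False}
  {q: True, y: False, l: False}
  {l: True, y: True, q: False}


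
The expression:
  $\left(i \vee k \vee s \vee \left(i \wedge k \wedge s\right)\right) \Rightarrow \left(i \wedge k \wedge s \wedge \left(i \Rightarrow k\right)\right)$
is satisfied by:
  {i: False, s: False, k: False}
  {s: True, k: True, i: True}


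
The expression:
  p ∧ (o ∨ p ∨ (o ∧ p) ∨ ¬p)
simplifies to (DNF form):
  p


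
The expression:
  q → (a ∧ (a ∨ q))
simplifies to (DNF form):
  a ∨ ¬q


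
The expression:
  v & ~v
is never true.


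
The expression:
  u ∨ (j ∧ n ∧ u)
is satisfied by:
  {u: True}


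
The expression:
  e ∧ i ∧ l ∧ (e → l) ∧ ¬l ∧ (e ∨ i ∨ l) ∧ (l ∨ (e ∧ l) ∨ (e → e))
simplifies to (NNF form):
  False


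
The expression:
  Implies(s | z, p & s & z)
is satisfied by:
  {p: True, s: False, z: False}
  {s: False, z: False, p: False}
  {z: True, p: True, s: True}


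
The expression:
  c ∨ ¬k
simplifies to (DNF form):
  c ∨ ¬k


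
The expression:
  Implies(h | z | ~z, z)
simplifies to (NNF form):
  z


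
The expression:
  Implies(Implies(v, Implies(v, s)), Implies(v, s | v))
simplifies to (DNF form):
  True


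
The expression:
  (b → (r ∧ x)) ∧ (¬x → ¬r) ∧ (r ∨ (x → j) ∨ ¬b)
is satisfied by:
  {x: True, r: False, b: False}
  {r: False, b: False, x: False}
  {x: True, r: True, b: False}
  {x: True, b: True, r: True}


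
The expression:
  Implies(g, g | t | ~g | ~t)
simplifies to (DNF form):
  True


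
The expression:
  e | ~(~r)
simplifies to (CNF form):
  e | r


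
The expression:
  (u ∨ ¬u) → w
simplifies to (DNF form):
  w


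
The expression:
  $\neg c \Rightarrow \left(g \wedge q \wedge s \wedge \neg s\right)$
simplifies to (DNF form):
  $c$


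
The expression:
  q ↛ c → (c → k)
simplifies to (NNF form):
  True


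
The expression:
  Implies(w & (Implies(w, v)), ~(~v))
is always true.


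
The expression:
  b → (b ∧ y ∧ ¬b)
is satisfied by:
  {b: False}


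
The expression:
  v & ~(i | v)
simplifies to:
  False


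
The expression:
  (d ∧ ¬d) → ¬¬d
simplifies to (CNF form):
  True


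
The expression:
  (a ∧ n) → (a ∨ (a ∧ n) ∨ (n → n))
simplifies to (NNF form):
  True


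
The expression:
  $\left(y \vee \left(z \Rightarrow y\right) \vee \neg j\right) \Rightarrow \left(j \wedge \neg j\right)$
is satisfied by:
  {z: True, j: True, y: False}


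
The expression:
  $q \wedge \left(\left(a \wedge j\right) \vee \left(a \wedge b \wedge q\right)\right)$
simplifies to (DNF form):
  $\left(a \wedge b \wedge q\right) \vee \left(a \wedge j \wedge q\right)$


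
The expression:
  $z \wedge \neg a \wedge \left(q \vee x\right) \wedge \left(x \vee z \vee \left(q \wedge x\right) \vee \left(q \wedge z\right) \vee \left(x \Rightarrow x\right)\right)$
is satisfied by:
  {z: True, x: True, q: True, a: False}
  {z: True, x: True, q: False, a: False}
  {z: True, q: True, x: False, a: False}


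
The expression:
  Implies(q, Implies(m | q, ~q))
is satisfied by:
  {q: False}


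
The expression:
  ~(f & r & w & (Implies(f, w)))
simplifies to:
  ~f | ~r | ~w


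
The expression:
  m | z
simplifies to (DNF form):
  m | z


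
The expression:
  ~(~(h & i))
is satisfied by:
  {h: True, i: True}


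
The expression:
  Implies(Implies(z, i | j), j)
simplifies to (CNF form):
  (j | z) & (j | ~i)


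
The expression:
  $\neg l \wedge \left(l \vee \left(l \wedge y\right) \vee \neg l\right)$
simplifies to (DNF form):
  $\neg l$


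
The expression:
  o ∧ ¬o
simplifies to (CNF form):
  False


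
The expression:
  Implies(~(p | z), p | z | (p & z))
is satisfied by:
  {z: True, p: True}
  {z: True, p: False}
  {p: True, z: False}


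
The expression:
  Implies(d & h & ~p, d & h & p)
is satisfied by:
  {p: True, h: False, d: False}
  {h: False, d: False, p: False}
  {d: True, p: True, h: False}
  {d: True, h: False, p: False}
  {p: True, h: True, d: False}
  {h: True, p: False, d: False}
  {d: True, h: True, p: True}


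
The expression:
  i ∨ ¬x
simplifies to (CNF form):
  i ∨ ¬x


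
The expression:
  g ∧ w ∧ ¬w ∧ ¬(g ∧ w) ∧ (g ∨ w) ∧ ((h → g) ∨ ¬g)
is never true.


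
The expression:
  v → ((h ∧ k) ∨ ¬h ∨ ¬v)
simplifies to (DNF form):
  k ∨ ¬h ∨ ¬v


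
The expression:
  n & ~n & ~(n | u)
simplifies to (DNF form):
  False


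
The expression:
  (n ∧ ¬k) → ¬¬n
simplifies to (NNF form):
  True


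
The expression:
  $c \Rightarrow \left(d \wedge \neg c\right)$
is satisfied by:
  {c: False}


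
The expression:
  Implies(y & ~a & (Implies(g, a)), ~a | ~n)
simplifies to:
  True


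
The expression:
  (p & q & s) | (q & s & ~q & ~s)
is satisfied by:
  {p: True, s: True, q: True}


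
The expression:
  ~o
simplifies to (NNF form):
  ~o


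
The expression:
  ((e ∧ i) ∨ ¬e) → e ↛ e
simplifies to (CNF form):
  e ∧ ¬i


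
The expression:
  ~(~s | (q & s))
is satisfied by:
  {s: True, q: False}


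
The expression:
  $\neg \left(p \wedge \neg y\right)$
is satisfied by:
  {y: True, p: False}
  {p: False, y: False}
  {p: True, y: True}


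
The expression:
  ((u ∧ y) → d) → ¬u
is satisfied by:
  {y: True, d: False, u: False}
  {d: False, u: False, y: False}
  {y: True, d: True, u: False}
  {d: True, y: False, u: False}
  {u: True, y: True, d: False}


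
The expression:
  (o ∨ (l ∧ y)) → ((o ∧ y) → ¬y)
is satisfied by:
  {o: False, y: False}
  {y: True, o: False}
  {o: True, y: False}


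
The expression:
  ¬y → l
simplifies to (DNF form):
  l ∨ y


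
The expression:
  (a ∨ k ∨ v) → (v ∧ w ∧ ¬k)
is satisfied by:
  {w: True, a: False, v: False, k: False}
  {w: False, a: False, v: False, k: False}
  {w: True, v: True, a: False, k: False}
  {w: True, v: True, a: True, k: False}


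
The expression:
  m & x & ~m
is never true.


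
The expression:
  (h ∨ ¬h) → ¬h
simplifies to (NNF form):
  ¬h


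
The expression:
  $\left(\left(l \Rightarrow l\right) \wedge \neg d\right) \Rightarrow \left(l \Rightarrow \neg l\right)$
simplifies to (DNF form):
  $d \vee \neg l$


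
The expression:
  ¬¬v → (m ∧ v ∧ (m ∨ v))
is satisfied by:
  {m: True, v: False}
  {v: False, m: False}
  {v: True, m: True}


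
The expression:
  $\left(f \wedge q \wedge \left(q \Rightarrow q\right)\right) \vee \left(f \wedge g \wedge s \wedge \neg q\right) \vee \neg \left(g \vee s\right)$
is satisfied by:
  {q: True, f: True, s: False, g: False}
  {f: True, q: False, s: False, g: False}
  {q: True, g: True, f: True, s: False}
  {q: True, s: True, f: True, g: False}
  {q: True, g: True, s: True, f: True}
  {g: True, s: True, f: True, q: False}
  {q: True, g: False, f: False, s: False}
  {g: False, f: False, s: False, q: False}


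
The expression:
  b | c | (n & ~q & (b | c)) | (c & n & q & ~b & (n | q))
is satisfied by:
  {b: True, c: True}
  {b: True, c: False}
  {c: True, b: False}


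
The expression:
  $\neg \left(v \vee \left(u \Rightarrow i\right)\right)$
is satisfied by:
  {u: True, v: False, i: False}


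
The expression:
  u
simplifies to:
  u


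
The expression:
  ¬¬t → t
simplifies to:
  True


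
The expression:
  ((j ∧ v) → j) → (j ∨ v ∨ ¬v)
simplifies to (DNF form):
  True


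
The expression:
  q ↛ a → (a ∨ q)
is always true.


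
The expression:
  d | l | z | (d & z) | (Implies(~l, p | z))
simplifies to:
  d | l | p | z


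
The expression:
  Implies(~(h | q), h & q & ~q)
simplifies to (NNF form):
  h | q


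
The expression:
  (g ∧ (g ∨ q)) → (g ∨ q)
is always true.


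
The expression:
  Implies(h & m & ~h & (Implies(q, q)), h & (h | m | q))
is always true.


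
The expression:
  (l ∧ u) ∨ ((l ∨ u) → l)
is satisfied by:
  {l: True, u: False}
  {u: False, l: False}
  {u: True, l: True}


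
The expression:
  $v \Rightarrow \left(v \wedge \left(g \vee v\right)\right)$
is always true.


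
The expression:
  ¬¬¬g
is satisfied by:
  {g: False}


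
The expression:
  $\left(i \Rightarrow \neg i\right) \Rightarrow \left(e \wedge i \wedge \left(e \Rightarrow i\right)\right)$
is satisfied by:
  {i: True}


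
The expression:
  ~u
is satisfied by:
  {u: False}


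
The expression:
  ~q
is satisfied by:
  {q: False}


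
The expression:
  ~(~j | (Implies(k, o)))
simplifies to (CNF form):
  j & k & ~o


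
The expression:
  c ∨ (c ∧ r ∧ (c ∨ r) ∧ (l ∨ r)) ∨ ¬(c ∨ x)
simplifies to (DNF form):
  c ∨ ¬x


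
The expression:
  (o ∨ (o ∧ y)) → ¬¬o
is always true.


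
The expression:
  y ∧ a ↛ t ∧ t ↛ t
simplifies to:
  False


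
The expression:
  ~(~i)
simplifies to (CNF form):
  i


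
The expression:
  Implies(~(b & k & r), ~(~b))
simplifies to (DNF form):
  b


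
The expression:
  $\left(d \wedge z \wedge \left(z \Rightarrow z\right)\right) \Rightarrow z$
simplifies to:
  $\text{True}$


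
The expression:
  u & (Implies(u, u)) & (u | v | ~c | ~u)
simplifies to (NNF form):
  u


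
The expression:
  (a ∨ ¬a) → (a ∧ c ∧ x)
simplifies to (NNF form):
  a ∧ c ∧ x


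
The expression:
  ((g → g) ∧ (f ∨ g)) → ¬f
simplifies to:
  ¬f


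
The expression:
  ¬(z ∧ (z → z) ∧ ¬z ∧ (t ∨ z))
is always true.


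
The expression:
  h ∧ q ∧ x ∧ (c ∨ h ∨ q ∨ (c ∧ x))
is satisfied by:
  {h: True, x: True, q: True}


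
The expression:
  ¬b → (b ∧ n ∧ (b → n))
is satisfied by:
  {b: True}


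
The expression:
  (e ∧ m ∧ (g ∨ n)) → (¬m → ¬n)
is always true.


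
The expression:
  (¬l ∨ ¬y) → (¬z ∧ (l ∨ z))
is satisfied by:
  {y: True, l: True, z: False}
  {l: True, z: False, y: False}
  {y: True, z: True, l: True}


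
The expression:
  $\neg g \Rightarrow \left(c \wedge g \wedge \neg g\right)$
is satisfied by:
  {g: True}


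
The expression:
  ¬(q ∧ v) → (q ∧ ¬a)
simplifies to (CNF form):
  q ∧ (v ∨ ¬a)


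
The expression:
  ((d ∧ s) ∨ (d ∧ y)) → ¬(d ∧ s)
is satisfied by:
  {s: False, d: False}
  {d: True, s: False}
  {s: True, d: False}


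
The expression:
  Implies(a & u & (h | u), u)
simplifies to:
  True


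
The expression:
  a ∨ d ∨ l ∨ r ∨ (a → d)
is always true.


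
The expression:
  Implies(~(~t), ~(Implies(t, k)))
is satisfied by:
  {k: False, t: False}
  {t: True, k: False}
  {k: True, t: False}


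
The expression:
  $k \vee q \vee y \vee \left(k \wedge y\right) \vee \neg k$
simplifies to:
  $\text{True}$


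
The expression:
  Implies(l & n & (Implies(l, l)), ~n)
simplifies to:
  ~l | ~n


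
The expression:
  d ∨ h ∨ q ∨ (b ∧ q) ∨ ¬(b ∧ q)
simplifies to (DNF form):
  True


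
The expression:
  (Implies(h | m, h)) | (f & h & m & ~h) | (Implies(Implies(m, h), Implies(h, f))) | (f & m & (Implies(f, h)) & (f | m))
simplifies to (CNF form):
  True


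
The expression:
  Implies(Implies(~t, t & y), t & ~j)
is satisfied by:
  {t: False, j: False}
  {j: True, t: False}
  {t: True, j: False}


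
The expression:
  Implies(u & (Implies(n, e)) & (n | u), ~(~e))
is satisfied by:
  {n: True, e: True, u: False}
  {n: True, u: False, e: False}
  {e: True, u: False, n: False}
  {e: False, u: False, n: False}
  {n: True, e: True, u: True}
  {n: True, u: True, e: False}
  {e: True, u: True, n: False}


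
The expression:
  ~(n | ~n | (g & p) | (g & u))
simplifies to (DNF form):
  False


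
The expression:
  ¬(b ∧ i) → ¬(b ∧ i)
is always true.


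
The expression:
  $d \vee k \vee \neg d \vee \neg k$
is always true.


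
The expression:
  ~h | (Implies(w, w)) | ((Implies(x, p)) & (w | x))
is always true.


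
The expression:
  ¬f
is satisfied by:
  {f: False}


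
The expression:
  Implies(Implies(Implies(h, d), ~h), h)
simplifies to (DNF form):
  h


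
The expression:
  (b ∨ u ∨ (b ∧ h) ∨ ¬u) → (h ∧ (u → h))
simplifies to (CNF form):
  h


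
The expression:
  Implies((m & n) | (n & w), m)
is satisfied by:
  {m: True, w: False, n: False}
  {w: False, n: False, m: False}
  {n: True, m: True, w: False}
  {n: True, w: False, m: False}
  {m: True, w: True, n: False}
  {w: True, m: False, n: False}
  {n: True, w: True, m: True}


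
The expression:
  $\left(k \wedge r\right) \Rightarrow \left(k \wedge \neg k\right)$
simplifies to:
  $\neg k \vee \neg r$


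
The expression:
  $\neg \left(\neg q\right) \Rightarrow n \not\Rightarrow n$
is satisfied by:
  {q: False}


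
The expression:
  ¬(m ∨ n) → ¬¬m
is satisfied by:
  {n: True, m: True}
  {n: True, m: False}
  {m: True, n: False}


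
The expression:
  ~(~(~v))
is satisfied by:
  {v: False}


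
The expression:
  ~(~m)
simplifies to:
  m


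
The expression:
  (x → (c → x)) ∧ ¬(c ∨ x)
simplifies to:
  ¬c ∧ ¬x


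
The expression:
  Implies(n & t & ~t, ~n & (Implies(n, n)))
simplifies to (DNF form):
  True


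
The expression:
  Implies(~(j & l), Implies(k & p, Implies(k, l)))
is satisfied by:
  {l: True, p: False, k: False}
  {p: False, k: False, l: False}
  {l: True, k: True, p: False}
  {k: True, p: False, l: False}
  {l: True, p: True, k: False}
  {p: True, l: False, k: False}
  {l: True, k: True, p: True}


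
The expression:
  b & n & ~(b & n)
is never true.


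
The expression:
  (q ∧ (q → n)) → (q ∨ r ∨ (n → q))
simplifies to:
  True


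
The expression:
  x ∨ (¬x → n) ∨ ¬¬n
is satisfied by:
  {n: True, x: True}
  {n: True, x: False}
  {x: True, n: False}


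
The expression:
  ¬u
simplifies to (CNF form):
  ¬u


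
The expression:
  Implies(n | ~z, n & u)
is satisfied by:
  {u: True, z: True, n: False}
  {z: True, n: False, u: False}
  {n: True, u: True, z: True}
  {n: True, u: True, z: False}


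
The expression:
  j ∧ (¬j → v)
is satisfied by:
  {j: True}


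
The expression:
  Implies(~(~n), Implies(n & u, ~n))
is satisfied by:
  {u: False, n: False}
  {n: True, u: False}
  {u: True, n: False}


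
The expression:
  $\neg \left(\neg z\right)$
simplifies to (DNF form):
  $z$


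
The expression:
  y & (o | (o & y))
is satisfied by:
  {o: True, y: True}


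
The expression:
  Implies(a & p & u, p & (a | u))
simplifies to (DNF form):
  True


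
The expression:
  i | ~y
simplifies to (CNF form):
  i | ~y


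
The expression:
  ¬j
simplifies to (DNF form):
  ¬j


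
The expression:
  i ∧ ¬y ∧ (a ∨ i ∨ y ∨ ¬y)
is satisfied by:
  {i: True, y: False}


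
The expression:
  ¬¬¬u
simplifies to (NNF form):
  ¬u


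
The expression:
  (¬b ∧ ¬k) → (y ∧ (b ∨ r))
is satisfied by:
  {b: True, k: True, y: True, r: True}
  {b: True, k: True, y: True, r: False}
  {b: True, k: True, r: True, y: False}
  {b: True, k: True, r: False, y: False}
  {b: True, y: True, r: True, k: False}
  {b: True, y: True, r: False, k: False}
  {b: True, y: False, r: True, k: False}
  {b: True, y: False, r: False, k: False}
  {k: True, y: True, r: True, b: False}
  {k: True, y: True, r: False, b: False}
  {k: True, r: True, y: False, b: False}
  {k: True, r: False, y: False, b: False}
  {y: True, r: True, k: False, b: False}


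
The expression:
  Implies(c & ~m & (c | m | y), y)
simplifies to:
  m | y | ~c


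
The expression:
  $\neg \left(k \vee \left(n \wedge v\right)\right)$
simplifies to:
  $\neg k \wedge \left(\neg n \vee \neg v\right)$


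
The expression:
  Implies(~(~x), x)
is always true.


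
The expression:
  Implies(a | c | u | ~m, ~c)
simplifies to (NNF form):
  ~c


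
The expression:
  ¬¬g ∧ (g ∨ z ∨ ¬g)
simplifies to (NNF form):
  g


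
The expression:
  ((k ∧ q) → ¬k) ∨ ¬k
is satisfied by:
  {k: False, q: False}
  {q: True, k: False}
  {k: True, q: False}


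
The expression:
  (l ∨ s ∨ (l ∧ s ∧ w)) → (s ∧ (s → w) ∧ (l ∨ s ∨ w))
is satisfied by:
  {w: True, l: False, s: False}
  {l: False, s: False, w: False}
  {w: True, s: True, l: False}
  {w: True, l: True, s: True}


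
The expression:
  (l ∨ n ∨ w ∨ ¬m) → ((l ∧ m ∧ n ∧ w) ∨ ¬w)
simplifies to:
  (l ∧ m ∧ n) ∨ ¬w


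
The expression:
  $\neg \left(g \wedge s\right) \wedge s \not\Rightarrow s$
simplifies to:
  $\text{False}$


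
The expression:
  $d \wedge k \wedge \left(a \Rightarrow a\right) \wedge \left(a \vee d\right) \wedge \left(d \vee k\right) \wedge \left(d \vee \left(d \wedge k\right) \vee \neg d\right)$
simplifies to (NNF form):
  $d \wedge k$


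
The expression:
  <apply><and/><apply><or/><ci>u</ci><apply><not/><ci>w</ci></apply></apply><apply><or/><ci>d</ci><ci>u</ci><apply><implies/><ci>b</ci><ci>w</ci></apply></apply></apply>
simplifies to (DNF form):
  <apply><or/><ci>u</ci><apply><and/><ci>d</ci><apply><not/><ci>w</ci></apply></apply><apply><and/><apply><not/><ci>b</ci></apply><apply><not/><ci>w</ci></apply></apply></apply>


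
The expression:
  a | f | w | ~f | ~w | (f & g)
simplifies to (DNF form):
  True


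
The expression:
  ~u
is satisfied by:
  {u: False}


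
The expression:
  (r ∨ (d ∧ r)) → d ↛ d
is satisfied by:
  {r: False}


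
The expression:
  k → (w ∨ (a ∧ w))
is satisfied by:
  {w: True, k: False}
  {k: False, w: False}
  {k: True, w: True}


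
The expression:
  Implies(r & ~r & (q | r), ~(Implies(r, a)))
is always true.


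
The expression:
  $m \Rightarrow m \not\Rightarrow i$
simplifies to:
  $\neg i \vee \neg m$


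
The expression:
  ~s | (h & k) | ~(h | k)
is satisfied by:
  {h: False, s: False, k: False}
  {k: True, h: False, s: False}
  {h: True, k: False, s: False}
  {k: True, h: True, s: False}
  {s: True, k: False, h: False}
  {k: True, s: True, h: True}


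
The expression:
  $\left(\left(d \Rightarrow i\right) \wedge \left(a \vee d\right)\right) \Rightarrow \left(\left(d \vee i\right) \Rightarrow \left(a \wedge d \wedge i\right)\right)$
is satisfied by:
  {d: False, i: False, a: False}
  {a: True, d: False, i: False}
  {d: True, a: False, i: False}
  {a: True, d: True, i: False}
  {i: True, a: False, d: False}
  {a: True, i: True, d: True}


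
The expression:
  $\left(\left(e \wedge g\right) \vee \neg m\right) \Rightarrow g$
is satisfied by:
  {m: True, g: True}
  {m: True, g: False}
  {g: True, m: False}


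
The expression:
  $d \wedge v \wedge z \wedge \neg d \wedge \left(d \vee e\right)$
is never true.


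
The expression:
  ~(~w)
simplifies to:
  w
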